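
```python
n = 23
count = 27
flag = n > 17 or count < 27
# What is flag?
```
Trace:
  n=23
  n=23, count=27
  n=23, count=27, flag=True

Final answer: True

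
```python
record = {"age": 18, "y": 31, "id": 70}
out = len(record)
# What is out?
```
Trace:
  record={'age': 18, 'y': 31, 'id': 70}
  record={'age': 18, 'y': 31, 'id': 70}, out=3

Final answer: 3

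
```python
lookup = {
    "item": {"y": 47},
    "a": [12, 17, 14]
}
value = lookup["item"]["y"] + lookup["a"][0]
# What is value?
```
Trace:
  lookup={'item': {'y': 47}, 'a': [12, 17, 14]}
  lookup={'item': {'y': 47}, 'a': [12, 17, 14]}, value=59

Final answer: 59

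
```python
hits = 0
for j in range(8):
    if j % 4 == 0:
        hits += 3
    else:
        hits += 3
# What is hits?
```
Trace:
  hits=0
  hits=3, j=0
  hits=6, j=1
  hits=9, j=2
  hits=12, j=3
  hits=15, j=4
  hits=18, j=5
  hits=21, j=6
  hits=24, j=7

Final answer: 24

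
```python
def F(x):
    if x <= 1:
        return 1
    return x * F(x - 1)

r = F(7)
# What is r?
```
Call trace:
F(x=7)
  F(x=6)
    F(x=5)
      F(x=4)
        F(x=3)
          F(x=2)
            F(x=1)
            -> return 1
          -> return 2
        -> return 6
      -> return 24
    -> return 120
  -> return 720
-> return 5040

Final answer: 5040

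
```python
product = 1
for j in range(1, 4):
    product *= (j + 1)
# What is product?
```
Trace:
  product=1
  product=2, j=1
  product=6, j=2
  product=24, j=3

Final answer: 24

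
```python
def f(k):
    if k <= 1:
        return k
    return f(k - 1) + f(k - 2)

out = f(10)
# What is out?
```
Call trace (a repeated sub-call is expanded the first time; later identical calls just restate its return value):
f(k=10)
  f(k=9)
    f(k=8)
      f(k=7)
        f(k=6)
          f(k=5)
            f(k=4)
              f(k=3)
                f(k=2)
                  f(k=1)
                  -> return 1
                  f(k=0)
                  -> return 0
                -> return 1
                f(k=1)
                -> return 1
              -> return 2
              f(k=2) -> return 1  (same call as traced above)
            -> return 3
            f(k=3) -> return 2  (same call as traced above)
          -> return 5
          f(k=4) -> return 3  (same call as traced above)
        -> return 8
        f(k=5) -> return 5  (same call as traced above)
      -> return 13
      f(k=6) -> return 8  (same call as traced above)
    -> return 21
    f(k=7) -> return 13  (same call as traced above)
  -> return 34
  f(k=8) -> return 21  (same call as traced above)
-> return 55

Final answer: 55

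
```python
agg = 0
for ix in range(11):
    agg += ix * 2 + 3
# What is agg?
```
Trace:
  agg=0
  agg=3, ix=0
  agg=8, ix=1
  agg=15, ix=2
  agg=24, ix=3
  agg=35, ix=4
  agg=48, ix=5
  agg=63, ix=6
  agg=80, ix=7
  agg=99, ix=8
  agg=120, ix=9
  agg=143, ix=10

Final answer: 143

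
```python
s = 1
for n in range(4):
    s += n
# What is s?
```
Trace:
  s=1
  s=1, n=0
  s=2, n=1
  s=4, n=2
  s=7, n=3

Final answer: 7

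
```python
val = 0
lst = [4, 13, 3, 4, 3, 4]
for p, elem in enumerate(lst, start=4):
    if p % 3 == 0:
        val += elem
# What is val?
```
Trace:
  val=0
  val=0, p=4, elem=4
  val=0, p=5, elem=13
  val=3, p=6, elem=3
  val=3, p=7, elem=4
  val=3, p=8, elem=3
  val=7, p=9, elem=4

Final answer: 7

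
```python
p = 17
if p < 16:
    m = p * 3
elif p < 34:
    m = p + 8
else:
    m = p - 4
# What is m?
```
Trace:
  p=17
  p=17, m=25

Final answer: 25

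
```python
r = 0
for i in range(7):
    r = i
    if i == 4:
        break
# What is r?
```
Trace:
  r=0
  r=0, i=0
  r=1, i=1
  r=2, i=2
  r=3, i=3
  r=4, i=4

Final answer: 4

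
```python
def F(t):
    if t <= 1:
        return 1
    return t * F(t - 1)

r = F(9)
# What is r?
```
Call trace:
F(t=9)
  F(t=8)
    F(t=7)
      F(t=6)
        F(t=5)
          F(t=4)
            F(t=3)
              F(t=2)
                F(t=1)
                -> return 1
              -> return 2
            -> return 6
          -> return 24
        -> return 120
      -> return 720
    -> return 5040
  -> return 40320
-> return 362880

Final answer: 362880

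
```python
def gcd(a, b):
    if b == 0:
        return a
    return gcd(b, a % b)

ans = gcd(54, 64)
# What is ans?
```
Call trace:
gcd(a=54, b=64)
  gcd(a=64, b=54)
    gcd(a=54, b=10)
      gcd(a=10, b=4)
        gcd(a=4, b=2)
          gcd(a=2, b=0)
          -> return 2
        -> return 2
      -> return 2
    -> return 2
  -> return 2
-> return 2

Final answer: 2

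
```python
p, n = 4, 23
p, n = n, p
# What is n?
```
Trace:
  p=4, n=23
  p=23, n=4

Final answer: 4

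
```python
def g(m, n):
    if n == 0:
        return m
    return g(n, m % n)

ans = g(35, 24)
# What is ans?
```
Call trace:
g(m=35, n=24)
  g(m=24, n=11)
    g(m=11, n=2)
      g(m=2, n=1)
        g(m=1, n=0)
        -> return 1
      -> return 1
    -> return 1
  -> return 1
-> return 1

Final answer: 1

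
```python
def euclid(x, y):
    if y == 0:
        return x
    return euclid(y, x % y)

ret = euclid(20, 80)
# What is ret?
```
Call trace:
euclid(x=20, y=80)
  euclid(x=80, y=20)
    euclid(x=20, y=0)
    -> return 20
  -> return 20
-> return 20

Final answer: 20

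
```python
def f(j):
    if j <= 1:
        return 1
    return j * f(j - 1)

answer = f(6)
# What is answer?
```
Call trace:
f(j=6)
  f(j=5)
    f(j=4)
      f(j=3)
        f(j=2)
          f(j=1)
          -> return 1
        -> return 2
      -> return 6
    -> return 24
  -> return 120
-> return 720

Final answer: 720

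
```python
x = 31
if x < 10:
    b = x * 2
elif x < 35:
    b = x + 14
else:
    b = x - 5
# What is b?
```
Trace:
  x=31
  x=31, b=45

Final answer: 45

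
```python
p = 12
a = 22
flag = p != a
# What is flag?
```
Trace:
  p=12
  p=12, a=22
  p=12, a=22, flag=True

Final answer: True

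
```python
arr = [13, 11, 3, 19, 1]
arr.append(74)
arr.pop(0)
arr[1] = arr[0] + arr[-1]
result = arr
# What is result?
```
Trace:
  arr=[13, 11, 3, 19, 1]
  arr=[13, 11, 3, 19, 1, 74]
  arr=[11, 3, 19, 1, 74]
  arr=[11, 85, 19, 1, 74]
  arr=[11, 85, 19, 1, 74], result=[11, 85, 19, 1, 74]

Final answer: [11, 85, 19, 1, 74]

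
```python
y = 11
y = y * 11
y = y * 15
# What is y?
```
Trace:
  y=11
  y=121
  y=1815

Final answer: 1815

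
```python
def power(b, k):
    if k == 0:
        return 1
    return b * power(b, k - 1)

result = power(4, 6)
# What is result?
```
Call trace:
power(b=4, k=6)
  power(b=4, k=5)
    power(b=4, k=4)
      power(b=4, k=3)
        power(b=4, k=2)
          power(b=4, k=1)
            power(b=4, k=0)
            -> return 1
          -> return 4
        -> return 16
      -> return 64
    -> return 256
  -> return 1024
-> return 4096

Final answer: 4096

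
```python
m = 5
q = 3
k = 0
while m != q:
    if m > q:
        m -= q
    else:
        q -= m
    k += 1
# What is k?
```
Trace:
  m=5
  m=5, q=3
  m=5, q=3, k=0
  m=2, q=3, k=1
  m=2, q=1, k=2
  m=1, q=1, k=3

Final answer: 3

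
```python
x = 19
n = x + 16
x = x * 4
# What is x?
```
Trace:
  x=19
  x=19, n=35
  x=76, n=35

Final answer: 76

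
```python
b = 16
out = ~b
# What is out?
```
Trace:
  b=16
  b=16, out=-17

Final answer: -17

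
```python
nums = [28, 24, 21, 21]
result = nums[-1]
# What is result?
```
Trace:
  nums=[28, 24, 21, 21]
  nums=[28, 24, 21, 21], result=21

Final answer: 21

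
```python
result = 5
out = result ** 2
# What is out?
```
Trace:
  result=5
  result=5, out=25

Final answer: 25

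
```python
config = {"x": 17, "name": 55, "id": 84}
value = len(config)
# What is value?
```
Trace:
  config={'x': 17, 'name': 55, 'id': 84}
  config={'x': 17, 'name': 55, 'id': 84}, value=3

Final answer: 3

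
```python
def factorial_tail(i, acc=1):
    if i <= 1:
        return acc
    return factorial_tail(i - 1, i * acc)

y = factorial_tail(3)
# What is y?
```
Call trace:
factorial_tail(i=3, acc=1)
  factorial_tail(i=2, acc=3)
    factorial_tail(i=1, acc=6)
    -> return 6
  -> return 6
-> return 6

Final answer: 6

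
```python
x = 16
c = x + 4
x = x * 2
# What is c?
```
Trace:
  x=16
  x=16, c=20
  x=32, c=20

Final answer: 20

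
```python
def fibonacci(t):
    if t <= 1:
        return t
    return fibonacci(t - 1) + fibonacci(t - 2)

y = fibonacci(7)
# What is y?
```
Call trace (a repeated sub-call is expanded the first time; later identical calls just restate its return value):
fibonacci(t=7)
  fibonacci(t=6)
    fibonacci(t=5)
      fibonacci(t=4)
        fibonacci(t=3)
          fibonacci(t=2)
            fibonacci(t=1)
            -> return 1
            fibonacci(t=0)
            -> return 0
          -> return 1
          fibonacci(t=1)
          -> return 1
        -> return 2
        fibonacci(t=2) -> return 1  (same call as traced above)
      -> return 3
      fibonacci(t=3) -> return 2  (same call as traced above)
    -> return 5
    fibonacci(t=4) -> return 3  (same call as traced above)
  -> return 8
  fibonacci(t=5) -> return 5  (same call as traced above)
-> return 13

Final answer: 13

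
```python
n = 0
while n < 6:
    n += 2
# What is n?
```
Trace:
  n=0
  n=2
  n=4
  n=6

Final answer: 6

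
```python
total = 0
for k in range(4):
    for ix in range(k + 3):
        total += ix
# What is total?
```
Trace:
  total=0
  total=0, k=0, ix=0
  total=1, k=0, ix=1
  total=3, k=0, ix=2
  total=3, k=1, ix=0
  total=4, k=1, ix=1
  total=6, k=1, ix=2
  total=9, k=1, ix=3
  total=9, k=2, ix=0
  total=10, k=2, ix=1
  total=12, k=2, ix=2
  total=15, k=2, ix=3
  total=19, k=2, ix=4
  total=19, k=3, ix=0
  total=20, k=3, ix=1
  total=22, k=3, ix=2
  total=25, k=3, ix=3
  total=29, k=3, ix=4
  total=34, k=3, ix=5

Final answer: 34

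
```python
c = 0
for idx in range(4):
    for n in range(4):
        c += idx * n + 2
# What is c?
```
Trace:
  c=0
  c=2, idx=0, n=0
  c=4, idx=0, n=1
  c=6, idx=0, n=2
  c=8, idx=0, n=3
  c=10, idx=1, n=0
  c=13, idx=1, n=1
  c=17, idx=1, n=2
  c=22, idx=1, n=3
  c=24, idx=2, n=0
  c=28, idx=2, n=1
  c=34, idx=2, n=2
  c=42, idx=2, n=3
  c=44, idx=3, n=0
  c=49, idx=3, n=1
  c=57, idx=3, n=2
  c=68, idx=3, n=3

Final answer: 68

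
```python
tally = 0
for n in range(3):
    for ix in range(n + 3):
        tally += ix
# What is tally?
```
Trace:
  tally=0
  tally=0, n=0, ix=0
  tally=1, n=0, ix=1
  tally=3, n=0, ix=2
  tally=3, n=1, ix=0
  tally=4, n=1, ix=1
  tally=6, n=1, ix=2
  tally=9, n=1, ix=3
  tally=9, n=2, ix=0
  tally=10, n=2, ix=1
  tally=12, n=2, ix=2
  tally=15, n=2, ix=3
  tally=19, n=2, ix=4

Final answer: 19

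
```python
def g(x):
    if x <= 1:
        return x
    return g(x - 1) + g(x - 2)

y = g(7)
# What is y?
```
Call trace (a repeated sub-call is expanded the first time; later identical calls just restate its return value):
g(x=7)
  g(x=6)
    g(x=5)
      g(x=4)
        g(x=3)
          g(x=2)
            g(x=1)
            -> return 1
            g(x=0)
            -> return 0
          -> return 1
          g(x=1)
          -> return 1
        -> return 2
        g(x=2) -> return 1  (same call as traced above)
      -> return 3
      g(x=3) -> return 2  (same call as traced above)
    -> return 5
    g(x=4) -> return 3  (same call as traced above)
  -> return 8
  g(x=5) -> return 5  (same call as traced above)
-> return 13

Final answer: 13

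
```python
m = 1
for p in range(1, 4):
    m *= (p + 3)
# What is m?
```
Trace:
  m=1
  m=4, p=1
  m=20, p=2
  m=120, p=3

Final answer: 120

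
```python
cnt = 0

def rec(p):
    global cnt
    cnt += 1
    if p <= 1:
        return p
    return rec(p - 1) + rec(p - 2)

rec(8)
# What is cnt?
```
Call trace (a repeated sub-call is expanded the first time; later identical calls just restate its return value):
rec(p=8)
  rec(p=7)
    rec(p=6)
      rec(p=5)
        rec(p=4)
          rec(p=3)
            rec(p=2)
              rec(p=1)
              -> return 1
              rec(p=0)
              -> return 0
            -> return 1
            rec(p=1)
            -> return 1
          -> return 2
          rec(p=2) -> return 1  (same call as traced above)
        -> return 3
        rec(p=3) -> return 2  (same call as traced above)
      -> return 5
      rec(p=4) -> return 3  (same call as traced above)
    -> return 8
    rec(p=5) -> return 5  (same call as traced above)
  -> return 13
  rec(p=6) -> return 8  (same call as traced above)
-> return 21

cnt is incremented once per call, so count the calls in each subtree. Let C(p) = number of calls made by rec(p).
C(0) = C(1) = 1 (base case, no recursion); C(p) = 1 + C(p - 1) + C(p - 2) otherwise.
C(2) = 1 + C(1) + C(0) = 1 + 1 + 1 = 3
C(3) = 1 + C(2) + C(1) = 1 + 3 + 1 = 5
C(4) = 1 + C(3) + C(2) = 1 + 5 + 3 = 9
C(5) = 1 + C(4) + C(3) = 1 + 9 + 5 = 15
C(6) = 1 + C(5) + C(4) = 1 + 15 + 9 = 25
C(7) = 1 + C(6) + C(5) = 1 + 25 + 15 = 41
C(8) = 1 + C(7) + C(6) = 1 + 41 + 25 = 67
cnt = C(8) = 67

Final answer: 67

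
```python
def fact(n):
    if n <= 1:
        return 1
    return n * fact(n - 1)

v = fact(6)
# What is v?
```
Call trace:
fact(n=6)
  fact(n=5)
    fact(n=4)
      fact(n=3)
        fact(n=2)
          fact(n=1)
          -> return 1
        -> return 2
      -> return 6
    -> return 24
  -> return 120
-> return 720

Final answer: 720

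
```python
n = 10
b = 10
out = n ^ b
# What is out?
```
Trace:
  n=10
  n=10, b=10
  n=10, b=10, out=0

Final answer: 0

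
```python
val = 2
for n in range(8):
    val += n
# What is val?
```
Trace:
  val=2
  val=2, n=0
  val=3, n=1
  val=5, n=2
  val=8, n=3
  val=12, n=4
  val=17, n=5
  val=23, n=6
  val=30, n=7

Final answer: 30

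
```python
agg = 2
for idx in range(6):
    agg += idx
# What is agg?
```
Trace:
  agg=2
  agg=2, idx=0
  agg=3, idx=1
  agg=5, idx=2
  agg=8, idx=3
  agg=12, idx=4
  agg=17, idx=5

Final answer: 17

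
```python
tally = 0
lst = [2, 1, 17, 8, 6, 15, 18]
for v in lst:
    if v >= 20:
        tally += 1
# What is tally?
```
Trace:
  tally=0
  tally=0, v=2
  tally=0, v=1
  tally=0, v=17
  tally=0, v=8
  tally=0, v=6
  tally=0, v=15
  tally=0, v=18

Final answer: 0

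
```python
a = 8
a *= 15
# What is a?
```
Trace:
  a=8
  a=120

Final answer: 120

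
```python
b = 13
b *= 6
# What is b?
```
Trace:
  b=13
  b=78

Final answer: 78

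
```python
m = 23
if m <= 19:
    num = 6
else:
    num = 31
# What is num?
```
Trace:
  m=23
  m=23, num=31

Final answer: 31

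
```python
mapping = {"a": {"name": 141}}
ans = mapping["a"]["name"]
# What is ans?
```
Trace:
  mapping={'a': {'name': 141}}
  mapping={'a': {'name': 141}}, ans=141

Final answer: 141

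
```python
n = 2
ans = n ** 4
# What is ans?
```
Trace:
  n=2
  n=2, ans=16

Final answer: 16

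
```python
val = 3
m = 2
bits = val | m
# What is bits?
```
Trace:
  val=3
  val=3, m=2
  val=3, m=2, bits=3

Final answer: 3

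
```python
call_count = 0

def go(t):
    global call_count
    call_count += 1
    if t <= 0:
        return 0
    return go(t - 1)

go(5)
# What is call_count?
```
Call trace:
go(t=5)
  go(t=4)
    go(t=3)
      go(t=2)
        go(t=1)
          go(t=0)
          -> return 0
        -> return 0
      -> return 0
    -> return 0
  -> return 0
-> return 0

call_count is incremented once per call. go is entered once for each t = 5, 4, 3, 2, 1, 0 (the t <= 0 call returns without recursing), i.e. 5 + 1 calls.
call_count = 6

Final answer: 6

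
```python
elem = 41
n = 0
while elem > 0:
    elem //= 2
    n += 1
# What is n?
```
Trace:
  elem=41
  elem=41, n=0
  elem=20, n=1
  elem=10, n=2
  elem=5, n=3
  elem=2, n=4
  elem=1, n=5
  elem=0, n=6

Final answer: 6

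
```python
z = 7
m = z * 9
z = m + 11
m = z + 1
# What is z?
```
Trace:
  z=7
  z=7, m=63
  z=74, m=63
  z=74, m=75

Final answer: 74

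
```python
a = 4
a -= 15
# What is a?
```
Trace:
  a=4
  a=-11

Final answer: -11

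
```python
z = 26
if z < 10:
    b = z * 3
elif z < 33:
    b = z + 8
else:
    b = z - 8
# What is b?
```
Trace:
  z=26
  z=26, b=34

Final answer: 34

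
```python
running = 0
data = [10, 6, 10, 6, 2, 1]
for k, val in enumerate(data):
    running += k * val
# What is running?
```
Trace:
  running=0
  running=0, k=0, val=10
  running=6, k=1, val=6
  running=26, k=2, val=10
  running=44, k=3, val=6
  running=52, k=4, val=2
  running=57, k=5, val=1

Final answer: 57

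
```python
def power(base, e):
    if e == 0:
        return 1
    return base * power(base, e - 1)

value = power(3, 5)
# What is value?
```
Call trace:
power(base=3, e=5)
  power(base=3, e=4)
    power(base=3, e=3)
      power(base=3, e=2)
        power(base=3, e=1)
          power(base=3, e=0)
          -> return 1
        -> return 3
      -> return 9
    -> return 27
  -> return 81
-> return 243

Final answer: 243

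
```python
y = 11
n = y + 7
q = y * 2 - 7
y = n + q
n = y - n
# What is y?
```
Trace:
  y=11
  y=11, n=18
  y=11, n=18, q=15
  y=33, n=18, q=15
  y=33, n=15, q=15

Final answer: 33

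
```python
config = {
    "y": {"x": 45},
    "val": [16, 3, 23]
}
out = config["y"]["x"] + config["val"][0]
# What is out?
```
Trace:
  config={'y': {'x': 45}, 'val': [16, 3, 23]}
  config={'y': {'x': 45}, 'val': [16, 3, 23]}, out=61

Final answer: 61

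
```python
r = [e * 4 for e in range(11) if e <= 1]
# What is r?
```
Trace:
  e=0
  e=1
  e=2
  e=3
  e=4
  e=5
  e=6
  e=7
  e=8
  e=9
  e=10
  r=[0, 4]

Final answer: [0, 4]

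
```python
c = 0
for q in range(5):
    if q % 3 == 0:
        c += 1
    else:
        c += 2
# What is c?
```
Trace:
  c=0
  c=1, q=0
  c=3, q=1
  c=5, q=2
  c=6, q=3
  c=8, q=4

Final answer: 8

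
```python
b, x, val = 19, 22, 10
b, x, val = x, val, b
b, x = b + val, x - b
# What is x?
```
Trace:
  b=19, x=22, val=10
  b=22, x=10, val=19
  b=41, x=-12, val=19

Final answer: -12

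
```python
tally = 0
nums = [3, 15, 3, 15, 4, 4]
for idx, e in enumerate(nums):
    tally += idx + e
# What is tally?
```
Trace:
  tally=0
  tally=3, idx=0, e=3
  tally=19, idx=1, e=15
  tally=24, idx=2, e=3
  tally=42, idx=3, e=15
  tally=50, idx=4, e=4
  tally=59, idx=5, e=4

Final answer: 59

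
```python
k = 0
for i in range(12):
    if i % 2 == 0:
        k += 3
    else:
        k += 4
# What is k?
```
Trace:
  k=0
  k=3, i=0
  k=7, i=1
  k=10, i=2
  k=14, i=3
  k=17, i=4
  k=21, i=5
  k=24, i=6
  k=28, i=7
  k=31, i=8
  k=35, i=9
  k=38, i=10
  k=42, i=11

Final answer: 42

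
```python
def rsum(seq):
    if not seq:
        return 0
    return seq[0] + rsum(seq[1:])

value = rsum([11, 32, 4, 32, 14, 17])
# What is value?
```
Call trace:
rsum(seq=[11, 32, 4, 32, 14, 17])
  rsum(seq=[32, 4, 32, 14, 17])
    rsum(seq=[4, 32, 14, 17])
      rsum(seq=[32, 14, 17])
        rsum(seq=[14, 17])
          rsum(seq=[17])
            rsum(seq=[])
            -> return 0
          -> return 17
        -> return 31
      -> return 63
    -> return 67
  -> return 99
-> return 110

Final answer: 110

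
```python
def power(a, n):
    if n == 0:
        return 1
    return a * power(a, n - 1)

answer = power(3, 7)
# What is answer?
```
Call trace:
power(a=3, n=7)
  power(a=3, n=6)
    power(a=3, n=5)
      power(a=3, n=4)
        power(a=3, n=3)
          power(a=3, n=2)
            power(a=3, n=1)
              power(a=3, n=0)
              -> return 1
            -> return 3
          -> return 9
        -> return 27
      -> return 81
    -> return 243
  -> return 729
-> return 2187

Final answer: 2187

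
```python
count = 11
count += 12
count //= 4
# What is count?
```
Trace:
  count=11
  count=23
  count=5

Final answer: 5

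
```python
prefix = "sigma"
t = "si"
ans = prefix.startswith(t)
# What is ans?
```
Trace:
  prefix='sigma'
  prefix='sigma', t='si'
  prefix='sigma', t='si', ans=True

Final answer: True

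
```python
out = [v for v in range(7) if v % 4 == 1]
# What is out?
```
Trace:
  v=0
  v=1
  v=2
  v=3
  v=4
  v=5
  v=6
  out=[1, 5]

Final answer: [1, 5]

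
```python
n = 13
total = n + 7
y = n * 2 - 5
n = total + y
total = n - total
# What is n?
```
Trace:
  n=13
  n=13, total=20
  n=13, total=20, y=21
  n=41, total=20, y=21
  n=41, total=21, y=21

Final answer: 41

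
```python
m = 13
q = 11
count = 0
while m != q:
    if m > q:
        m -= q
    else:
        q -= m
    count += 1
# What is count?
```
Trace:
  m=13
  m=13, q=11
  m=13, q=11, count=0
  m=2, q=11, count=1
  m=2, q=9, count=2
  m=2, q=7, count=3
  m=2, q=5, count=4
  m=2, q=3, count=5
  m=2, q=1, count=6
  m=1, q=1, count=7

Final answer: 7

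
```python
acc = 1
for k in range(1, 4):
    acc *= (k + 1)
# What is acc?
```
Trace:
  acc=1
  acc=2, k=1
  acc=6, k=2
  acc=24, k=3

Final answer: 24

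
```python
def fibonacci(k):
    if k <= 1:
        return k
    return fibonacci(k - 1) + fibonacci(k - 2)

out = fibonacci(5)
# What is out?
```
Call trace (a repeated sub-call is expanded the first time; later identical calls just restate its return value):
fibonacci(k=5)
  fibonacci(k=4)
    fibonacci(k=3)
      fibonacci(k=2)
        fibonacci(k=1)
        -> return 1
        fibonacci(k=0)
        -> return 0
      -> return 1
      fibonacci(k=1)
      -> return 1
    -> return 2
    fibonacci(k=2) -> return 1  (same call as traced above)
  -> return 3
  fibonacci(k=3) -> return 2  (same call as traced above)
-> return 5

Final answer: 5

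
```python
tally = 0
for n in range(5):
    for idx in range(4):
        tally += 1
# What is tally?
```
Trace:
  tally=0
  tally=1, n=0, idx=0
  tally=2, n=0, idx=1
  tally=3, n=0, idx=2
  tally=4, n=0, idx=3
  tally=5, n=1, idx=0
  tally=6, n=1, idx=1
  tally=7, n=1, idx=2
  tally=8, n=1, idx=3
  tally=9, n=2, idx=0
  tally=10, n=2, idx=1
  tally=11, n=2, idx=2
  tally=12, n=2, idx=3
  tally=13, n=3, idx=0
  tally=14, n=3, idx=1
  tally=15, n=3, idx=2
  tally=16, n=3, idx=3
  tally=17, n=4, idx=0
  tally=18, n=4, idx=1
  tally=19, n=4, idx=2
  tally=20, n=4, idx=3

Final answer: 20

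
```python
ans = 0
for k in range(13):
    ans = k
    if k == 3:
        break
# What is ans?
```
Trace:
  ans=0
  ans=0, k=0
  ans=1, k=1
  ans=2, k=2
  ans=3, k=3

Final answer: 3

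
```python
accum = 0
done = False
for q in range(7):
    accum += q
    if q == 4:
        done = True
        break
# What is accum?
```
Trace:
  accum=0
  accum=0, done=False
  accum=0, done=False, q=0
  accum=1, done=False, q=1
  accum=3, done=False, q=2
  accum=6, done=False, q=3
  accum=10, done=True, q=4

Final answer: 10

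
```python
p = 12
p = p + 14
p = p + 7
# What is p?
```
Trace:
  p=12
  p=26
  p=33

Final answer: 33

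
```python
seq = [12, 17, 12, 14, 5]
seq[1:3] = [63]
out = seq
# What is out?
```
Trace:
  seq=[12, 17, 12, 14, 5]
  seq=[12, 63, 14, 5]
  seq=[12, 63, 14, 5], out=[12, 63, 14, 5]

Final answer: [12, 63, 14, 5]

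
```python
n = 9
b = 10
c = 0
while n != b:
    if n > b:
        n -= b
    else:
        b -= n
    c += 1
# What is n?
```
Trace:
  n=9
  n=9, b=10
  n=9, b=10, c=0
  n=9, b=1, c=1
  n=8, b=1, c=2
  n=7, b=1, c=3
  n=6, b=1, c=4
  n=5, b=1, c=5
  n=4, b=1, c=6
  n=3, b=1, c=7
  n=2, b=1, c=8
  n=1, b=1, c=9

Final answer: 1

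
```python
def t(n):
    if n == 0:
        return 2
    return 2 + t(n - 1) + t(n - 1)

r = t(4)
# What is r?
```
Call trace (a repeated sub-call is expanded the first time; later identical calls just restate its return value):
t(n=4)
  t(n=3)
    t(n=2)
      t(n=1)
        t(n=0)
        -> return 2
        t(n=0)
        -> return 2
      -> return 6
      t(n=1) -> return 6  (same call as traced above)
    -> return 14
    t(n=2) -> return 14  (same call as traced above)
  -> return 30
  t(n=3) -> return 30  (same call as traced above)
-> return 62

Final answer: 62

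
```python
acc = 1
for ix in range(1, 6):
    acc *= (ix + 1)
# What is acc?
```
Trace:
  acc=1
  acc=2, ix=1
  acc=6, ix=2
  acc=24, ix=3
  acc=120, ix=4
  acc=720, ix=5

Final answer: 720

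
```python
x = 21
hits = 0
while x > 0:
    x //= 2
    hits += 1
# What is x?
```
Trace:
  x=21
  x=21, hits=0
  x=10, hits=1
  x=5, hits=2
  x=2, hits=3
  x=1, hits=4
  x=0, hits=5

Final answer: 0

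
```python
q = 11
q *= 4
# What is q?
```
Trace:
  q=11
  q=44

Final answer: 44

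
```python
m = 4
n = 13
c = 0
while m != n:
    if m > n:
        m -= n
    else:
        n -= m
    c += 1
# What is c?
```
Trace:
  m=4
  m=4, n=13
  m=4, n=13, c=0
  m=4, n=9, c=1
  m=4, n=5, c=2
  m=4, n=1, c=3
  m=3, n=1, c=4
  m=2, n=1, c=5
  m=1, n=1, c=6

Final answer: 6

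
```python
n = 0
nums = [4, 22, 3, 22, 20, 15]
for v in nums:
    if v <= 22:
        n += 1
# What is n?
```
Trace:
  n=0
  n=1, v=4
  n=2, v=22
  n=3, v=3
  n=4, v=22
  n=5, v=20
  n=6, v=15

Final answer: 6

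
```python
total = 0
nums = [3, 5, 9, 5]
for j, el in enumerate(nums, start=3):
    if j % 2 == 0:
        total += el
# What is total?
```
Trace:
  total=0
  total=0, j=3, el=3
  total=5, j=4, el=5
  total=5, j=5, el=9
  total=10, j=6, el=5

Final answer: 10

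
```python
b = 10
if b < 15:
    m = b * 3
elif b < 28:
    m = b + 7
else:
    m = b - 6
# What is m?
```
Trace:
  b=10
  b=10, m=30

Final answer: 30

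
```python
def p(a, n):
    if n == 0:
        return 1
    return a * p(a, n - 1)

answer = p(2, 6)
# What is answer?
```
Call trace:
p(a=2, n=6)
  p(a=2, n=5)
    p(a=2, n=4)
      p(a=2, n=3)
        p(a=2, n=2)
          p(a=2, n=1)
            p(a=2, n=0)
            -> return 1
          -> return 2
        -> return 4
      -> return 8
    -> return 16
  -> return 32
-> return 64

Final answer: 64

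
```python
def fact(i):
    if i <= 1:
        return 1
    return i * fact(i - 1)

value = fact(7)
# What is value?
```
Call trace:
fact(i=7)
  fact(i=6)
    fact(i=5)
      fact(i=4)
        fact(i=3)
          fact(i=2)
            fact(i=1)
            -> return 1
          -> return 2
        -> return 6
      -> return 24
    -> return 120
  -> return 720
-> return 5040

Final answer: 5040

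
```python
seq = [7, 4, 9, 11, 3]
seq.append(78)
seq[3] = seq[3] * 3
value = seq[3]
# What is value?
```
Trace:
  seq=[7, 4, 9, 11, 3]
  seq=[7, 4, 9, 11, 3, 78]
  seq=[7, 4, 9, 33, 3, 78]
  seq=[7, 4, 9, 33, 3, 78], value=33

Final answer: 33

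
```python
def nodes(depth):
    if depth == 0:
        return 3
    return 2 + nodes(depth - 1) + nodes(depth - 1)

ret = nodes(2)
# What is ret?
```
Call trace (a repeated sub-call is expanded the first time; later identical calls just restate its return value):
nodes(depth=2)
  nodes(depth=1)
    nodes(depth=0)
    -> return 3
    nodes(depth=0)
    -> return 3
  -> return 8
  nodes(depth=1) -> return 8  (same call as traced above)
-> return 18

Final answer: 18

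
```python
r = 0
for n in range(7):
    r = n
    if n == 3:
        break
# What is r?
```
Trace:
  r=0
  r=0, n=0
  r=1, n=1
  r=2, n=2
  r=3, n=3

Final answer: 3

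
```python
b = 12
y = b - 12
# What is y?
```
Trace:
  b=12
  b=12, y=0

Final answer: 0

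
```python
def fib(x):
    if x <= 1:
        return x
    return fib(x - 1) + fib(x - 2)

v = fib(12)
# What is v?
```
Call trace (a repeated sub-call is expanded the first time; later identical calls just restate its return value):
fib(x=12)
  fib(x=11)
    fib(x=10)
      fib(x=9)
        fib(x=8)
          fib(x=7)
            fib(x=6)
              fib(x=5)
                fib(x=4)
                  fib(x=3)
                    fib(x=2)
                      fib(x=1)
                      -> return 1
                      fib(x=0)
                      -> return 0
                    -> return 1
                    fib(x=1)
                    -> return 1
                  -> return 2
                  fib(x=2) -> return 1  (same call as traced above)
                -> return 3
                fib(x=3) -> return 2  (same call as traced above)
              -> return 5
              fib(x=4) -> return 3  (same call as traced above)
            -> return 8
            fib(x=5) -> return 5  (same call as traced above)
          -> return 13
          fib(x=6) -> return 8  (same call as traced above)
        -> return 21
        fib(x=7) -> return 13  (same call as traced above)
      -> return 34
      fib(x=8) -> return 21  (same call as traced above)
    -> return 55
    fib(x=9) -> return 34  (same call as traced above)
  -> return 89
  fib(x=10) -> return 55  (same call as traced above)
-> return 144

Final answer: 144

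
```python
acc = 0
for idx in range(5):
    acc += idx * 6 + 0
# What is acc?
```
Trace:
  acc=0
  acc=0, idx=0
  acc=6, idx=1
  acc=18, idx=2
  acc=36, idx=3
  acc=60, idx=4

Final answer: 60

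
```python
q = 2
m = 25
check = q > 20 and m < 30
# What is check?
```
Trace:
  q=2
  q=2, m=25
  q=2, m=25, check=False

Final answer: False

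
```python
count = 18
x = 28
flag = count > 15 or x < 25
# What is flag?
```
Trace:
  count=18
  count=18, x=28
  count=18, x=28, flag=True

Final answer: True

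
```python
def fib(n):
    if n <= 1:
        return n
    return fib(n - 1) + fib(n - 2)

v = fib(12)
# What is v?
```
Call trace (a repeated sub-call is expanded the first time; later identical calls just restate its return value):
fib(n=12)
  fib(n=11)
    fib(n=10)
      fib(n=9)
        fib(n=8)
          fib(n=7)
            fib(n=6)
              fib(n=5)
                fib(n=4)
                  fib(n=3)
                    fib(n=2)
                      fib(n=1)
                      -> return 1
                      fib(n=0)
                      -> return 0
                    -> return 1
                    fib(n=1)
                    -> return 1
                  -> return 2
                  fib(n=2) -> return 1  (same call as traced above)
                -> return 3
                fib(n=3) -> return 2  (same call as traced above)
              -> return 5
              fib(n=4) -> return 3  (same call as traced above)
            -> return 8
            fib(n=5) -> return 5  (same call as traced above)
          -> return 13
          fib(n=6) -> return 8  (same call as traced above)
        -> return 21
        fib(n=7) -> return 13  (same call as traced above)
      -> return 34
      fib(n=8) -> return 21  (same call as traced above)
    -> return 55
    fib(n=9) -> return 34  (same call as traced above)
  -> return 89
  fib(n=10) -> return 55  (same call as traced above)
-> return 144

Final answer: 144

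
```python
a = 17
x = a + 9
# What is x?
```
Trace:
  a=17
  a=17, x=26

Final answer: 26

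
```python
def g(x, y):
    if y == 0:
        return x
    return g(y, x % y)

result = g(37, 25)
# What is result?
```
Call trace:
g(x=37, y=25)
  g(x=25, y=12)
    g(x=12, y=1)
      g(x=1, y=0)
      -> return 1
    -> return 1
  -> return 1
-> return 1

Final answer: 1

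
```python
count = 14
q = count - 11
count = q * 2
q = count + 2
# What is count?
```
Trace:
  count=14
  count=14, q=3
  count=6, q=3
  count=6, q=8

Final answer: 6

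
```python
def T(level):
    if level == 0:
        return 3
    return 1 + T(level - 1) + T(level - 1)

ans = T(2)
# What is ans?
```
Call trace (a repeated sub-call is expanded the first time; later identical calls just restate its return value):
T(level=2)
  T(level=1)
    T(level=0)
    -> return 3
    T(level=0)
    -> return 3
  -> return 7
  T(level=1) -> return 7  (same call as traced above)
-> return 15

Final answer: 15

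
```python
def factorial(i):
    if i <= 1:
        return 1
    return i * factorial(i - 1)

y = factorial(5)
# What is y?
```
Call trace:
factorial(i=5)
  factorial(i=4)
    factorial(i=3)
      factorial(i=2)
        factorial(i=1)
        -> return 1
      -> return 2
    -> return 6
  -> return 24
-> return 120

Final answer: 120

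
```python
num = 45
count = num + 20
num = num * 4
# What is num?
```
Trace:
  num=45
  num=45, count=65
  num=180, count=65

Final answer: 180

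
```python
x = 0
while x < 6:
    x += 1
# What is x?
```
Trace:
  x=0
  x=1
  x=2
  x=3
  x=4
  x=5
  x=6

Final answer: 6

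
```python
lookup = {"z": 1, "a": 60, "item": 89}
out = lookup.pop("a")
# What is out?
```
Trace:
  lookup={'z': 1, 'a': 60, 'item': 89}
  lookup={'z': 1, 'item': 89}, out=60

Final answer: 60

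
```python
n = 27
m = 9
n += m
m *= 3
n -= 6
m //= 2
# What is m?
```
Trace:
  n=27
  n=27, m=9
  n=36, m=9
  n=36, m=27
  n=30, m=27
  n=30, m=13

Final answer: 13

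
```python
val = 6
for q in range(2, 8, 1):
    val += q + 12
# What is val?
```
Trace:
  val=6
  val=20, q=2
  val=35, q=3
  val=51, q=4
  val=68, q=5
  val=86, q=6
  val=105, q=7

Final answer: 105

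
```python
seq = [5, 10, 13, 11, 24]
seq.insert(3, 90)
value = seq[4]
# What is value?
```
Trace:
  seq=[5, 10, 13, 11, 24]
  seq=[5, 10, 13, 90, 11, 24]
  seq=[5, 10, 13, 90, 11, 24], value=11

Final answer: 11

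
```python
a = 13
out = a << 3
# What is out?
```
Trace:
  a=13
  a=13, out=104

Final answer: 104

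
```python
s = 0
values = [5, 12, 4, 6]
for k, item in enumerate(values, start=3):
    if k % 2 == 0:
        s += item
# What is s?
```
Trace:
  s=0
  s=0, k=3, item=5
  s=12, k=4, item=12
  s=12, k=5, item=4
  s=18, k=6, item=6

Final answer: 18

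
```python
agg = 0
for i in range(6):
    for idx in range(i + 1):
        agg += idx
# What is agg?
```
Trace:
  agg=0
  agg=0, i=0, idx=0
  agg=0, i=1, idx=0
  agg=1, i=1, idx=1
  agg=1, i=2, idx=0
  agg=2, i=2, idx=1
  agg=4, i=2, idx=2
  agg=4, i=3, idx=0
  agg=5, i=3, idx=1
  agg=7, i=3, idx=2
  agg=10, i=3, idx=3
  agg=10, i=4, idx=0
  agg=11, i=4, idx=1
  agg=13, i=4, idx=2
  agg=16, i=4, idx=3
  agg=20, i=4, idx=4
  agg=20, i=5, idx=0
  agg=21, i=5, idx=1
  agg=23, i=5, idx=2
  agg=26, i=5, idx=3
  agg=30, i=5, idx=4
  agg=35, i=5, idx=5

Final answer: 35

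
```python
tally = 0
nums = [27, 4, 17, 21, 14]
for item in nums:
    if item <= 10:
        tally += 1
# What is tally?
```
Trace:
  tally=0
  tally=0, item=27
  tally=1, item=4
  tally=1, item=17
  tally=1, item=21
  tally=1, item=14

Final answer: 1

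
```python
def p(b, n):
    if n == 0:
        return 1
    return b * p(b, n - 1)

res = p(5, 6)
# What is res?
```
Call trace:
p(b=5, n=6)
  p(b=5, n=5)
    p(b=5, n=4)
      p(b=5, n=3)
        p(b=5, n=2)
          p(b=5, n=1)
            p(b=5, n=0)
            -> return 1
          -> return 5
        -> return 25
      -> return 125
    -> return 625
  -> return 3125
-> return 15625

Final answer: 15625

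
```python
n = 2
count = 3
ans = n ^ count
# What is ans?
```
Trace:
  n=2
  n=2, count=3
  n=2, count=3, ans=1

Final answer: 1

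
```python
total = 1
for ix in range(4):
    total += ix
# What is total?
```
Trace:
  total=1
  total=1, ix=0
  total=2, ix=1
  total=4, ix=2
  total=7, ix=3

Final answer: 7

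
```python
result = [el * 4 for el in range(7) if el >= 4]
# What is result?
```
Trace:
  el=0
  el=1
  el=2
  el=3
  el=4
  el=5
  el=6
  result=[16, 20, 24]

Final answer: [16, 20, 24]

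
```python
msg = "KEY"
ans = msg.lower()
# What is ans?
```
Trace:
  msg='KEY'
  msg='KEY', ans='key'

Final answer: 'key'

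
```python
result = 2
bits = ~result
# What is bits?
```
Trace:
  result=2
  result=2, bits=-3

Final answer: -3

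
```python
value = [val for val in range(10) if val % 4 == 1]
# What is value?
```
Trace:
  val=0
  val=1
  val=2
  val=3
  val=4
  val=5
  val=6
  val=7
  val=8
  val=9
  value=[1, 5, 9]

Final answer: [1, 5, 9]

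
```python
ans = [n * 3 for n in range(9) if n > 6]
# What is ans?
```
Trace:
  n=0
  n=1
  n=2
  n=3
  n=4
  n=5
  n=6
  n=7
  n=8
  ans=[21, 24]

Final answer: [21, 24]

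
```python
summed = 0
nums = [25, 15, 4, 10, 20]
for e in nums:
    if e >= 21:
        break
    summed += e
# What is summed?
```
Trace:
  summed=0
  summed=0, e=25

Final answer: 0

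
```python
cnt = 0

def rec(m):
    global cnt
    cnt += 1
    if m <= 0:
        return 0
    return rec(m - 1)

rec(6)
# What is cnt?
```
Call trace:
rec(m=6)
  rec(m=5)
    rec(m=4)
      rec(m=3)
        rec(m=2)
          rec(m=1)
            rec(m=0)
            -> return 0
          -> return 0
        -> return 0
      -> return 0
    -> return 0
  -> return 0
-> return 0

cnt is incremented once per call. rec is entered once for each m = 6, 5, 4, 3, 2, 1, 0 (the m <= 0 call returns without recursing), i.e. 6 + 1 calls.
cnt = 7

Final answer: 7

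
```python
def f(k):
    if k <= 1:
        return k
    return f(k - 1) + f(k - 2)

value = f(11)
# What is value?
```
Call trace (a repeated sub-call is expanded the first time; later identical calls just restate its return value):
f(k=11)
  f(k=10)
    f(k=9)
      f(k=8)
        f(k=7)
          f(k=6)
            f(k=5)
              f(k=4)
                f(k=3)
                  f(k=2)
                    f(k=1)
                    -> return 1
                    f(k=0)
                    -> return 0
                  -> return 1
                  f(k=1)
                  -> return 1
                -> return 2
                f(k=2) -> return 1  (same call as traced above)
              -> return 3
              f(k=3) -> return 2  (same call as traced above)
            -> return 5
            f(k=4) -> return 3  (same call as traced above)
          -> return 8
          f(k=5) -> return 5  (same call as traced above)
        -> return 13
        f(k=6) -> return 8  (same call as traced above)
      -> return 21
      f(k=7) -> return 13  (same call as traced above)
    -> return 34
    f(k=8) -> return 21  (same call as traced above)
  -> return 55
  f(k=9) -> return 34  (same call as traced above)
-> return 89

Final answer: 89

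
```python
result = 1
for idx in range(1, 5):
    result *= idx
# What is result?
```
Trace:
  result=1
  result=1, idx=1
  result=2, idx=2
  result=6, idx=3
  result=24, idx=4

Final answer: 24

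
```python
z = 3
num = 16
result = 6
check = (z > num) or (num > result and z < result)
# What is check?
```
Trace:
  z=3
  z=3, num=16
  z=3, num=16, result=6
  z=3, num=16, result=6, check=True

Final answer: True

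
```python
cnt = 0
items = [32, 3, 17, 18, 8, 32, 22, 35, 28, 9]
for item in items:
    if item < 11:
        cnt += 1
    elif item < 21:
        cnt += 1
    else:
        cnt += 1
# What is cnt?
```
Trace:
  cnt=0
  cnt=1, item=32
  cnt=2, item=3
  cnt=3, item=17
  cnt=4, item=18
  cnt=5, item=8
  cnt=6, item=32
  cnt=7, item=22
  cnt=8, item=35
  cnt=9, item=28
  cnt=10, item=9

Final answer: 10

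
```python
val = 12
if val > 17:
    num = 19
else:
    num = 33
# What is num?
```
Trace:
  val=12
  val=12, num=33

Final answer: 33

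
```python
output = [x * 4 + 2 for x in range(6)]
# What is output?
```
Trace:
  x=0
  x=1
  x=2
  x=3
  x=4
  x=5
  output=[2, 6, 10, 14, 18, 22]

Final answer: [2, 6, 10, 14, 18, 22]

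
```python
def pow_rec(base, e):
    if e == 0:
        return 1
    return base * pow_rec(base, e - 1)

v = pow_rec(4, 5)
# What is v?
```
Call trace:
pow_rec(base=4, e=5)
  pow_rec(base=4, e=4)
    pow_rec(base=4, e=3)
      pow_rec(base=4, e=2)
        pow_rec(base=4, e=1)
          pow_rec(base=4, e=0)
          -> return 1
        -> return 4
      -> return 16
    -> return 64
  -> return 256
-> return 1024

Final answer: 1024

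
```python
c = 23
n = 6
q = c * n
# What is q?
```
Trace:
  c=23
  c=23, n=6
  c=23, n=6, q=138

Final answer: 138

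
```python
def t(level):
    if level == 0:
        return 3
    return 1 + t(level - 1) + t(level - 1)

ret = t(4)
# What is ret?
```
Call trace (a repeated sub-call is expanded the first time; later identical calls just restate its return value):
t(level=4)
  t(level=3)
    t(level=2)
      t(level=1)
        t(level=0)
        -> return 3
        t(level=0)
        -> return 3
      -> return 7
      t(level=1) -> return 7  (same call as traced above)
    -> return 15
    t(level=2) -> return 15  (same call as traced above)
  -> return 31
  t(level=3) -> return 31  (same call as traced above)
-> return 63

Final answer: 63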